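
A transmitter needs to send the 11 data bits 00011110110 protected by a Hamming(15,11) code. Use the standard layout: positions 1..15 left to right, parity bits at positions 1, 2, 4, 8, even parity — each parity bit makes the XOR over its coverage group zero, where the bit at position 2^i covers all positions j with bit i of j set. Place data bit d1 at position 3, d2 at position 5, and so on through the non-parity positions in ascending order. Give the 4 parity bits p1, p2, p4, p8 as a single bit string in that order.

0011

Place data bits at non-power-of-two positions: b3=0, b5=0, b6=0, b7=1, b9=1, b10=1, b11=1, b12=0, b13=1, b14=1, b15=0.
p1 = XOR of data positions {3,5,7,9,11,13,15} = 0⊕0⊕1⊕1⊕1⊕1⊕0 = 0
p2 = XOR of data positions {3,6,7,10,11,14,15} = 0⊕0⊕1⊕1⊕1⊕1⊕0 = 0
p4 = XOR of data positions {5,6,7,12,13,14,15} = 0⊕0⊕1⊕0⊕1⊕1⊕0 = 1
p8 = XOR of data positions {9,10,11,12,13,14,15} = 1⊕1⊕1⊕0⊕1⊕1⊕0 = 1
Parity bits p1,p2,p4,p8 = 0011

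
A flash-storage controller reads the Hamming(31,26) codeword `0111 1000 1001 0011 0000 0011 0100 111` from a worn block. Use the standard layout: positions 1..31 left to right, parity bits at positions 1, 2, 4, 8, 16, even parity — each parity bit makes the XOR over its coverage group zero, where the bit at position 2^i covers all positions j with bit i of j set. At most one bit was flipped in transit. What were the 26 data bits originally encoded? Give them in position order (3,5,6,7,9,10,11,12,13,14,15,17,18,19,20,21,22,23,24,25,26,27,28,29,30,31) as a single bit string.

11001001001001000110100111

s1: b1⊕b3⊕b5⊕b7⊕b9⊕b11⊕b13⊕b15⊕b17⊕b19⊕b21⊕b23⊕b25⊕b27⊕b29⊕b31 = 0⊕1⊕1⊕0⊕1⊕0⊕0⊕1⊕0⊕0⊕0⊕1⊕0⊕0⊕1⊕1 = 1
s2: b2⊕b3⊕b6⊕b7⊕b10⊕b11⊕b14⊕b15⊕b18⊕b19⊕b22⊕b23⊕b26⊕b27⊕b30⊕b31 = 1⊕1⊕0⊕0⊕0⊕0⊕0⊕1⊕0⊕0⊕0⊕1⊕1⊕0⊕1⊕1 = 1
s4: b4⊕b5⊕b6⊕b7⊕b12⊕b13⊕b14⊕b15⊕b20⊕b21⊕b22⊕b23⊕b28⊕b29⊕b30⊕b31 = 1⊕1⊕0⊕0⊕1⊕0⊕0⊕1⊕0⊕0⊕0⊕1⊕0⊕1⊕1⊕1 = 0
s8: b8⊕b9⊕b10⊕b11⊕b12⊕b13⊕b14⊕b15⊕b24⊕b25⊕b26⊕b27⊕b28⊕b29⊕b30⊕b31 = 0⊕1⊕0⊕0⊕1⊕0⊕0⊕1⊕1⊕0⊕1⊕0⊕0⊕1⊕1⊕1 = 0
s16: b16⊕b17⊕b18⊕b19⊕b20⊕b21⊕b22⊕b23⊕b24⊕b25⊕b26⊕b27⊕b28⊕b29⊕b30⊕b31 = 1⊕0⊕0⊕0⊕0⊕0⊕0⊕1⊕1⊕0⊕1⊕0⊕0⊕1⊕1⊕1 = 1
Syndrome (s16...s1) = 10011 → position 19.
Flip bit 19: corrected codeword = 0111100010010011001000110100111
Data bits at positions 3,5,6,7,9,10,11,12,13,14,15,17,18,19,20,21,22,23,24,25,26,27,28,29,30,31: 11001001001001000110100111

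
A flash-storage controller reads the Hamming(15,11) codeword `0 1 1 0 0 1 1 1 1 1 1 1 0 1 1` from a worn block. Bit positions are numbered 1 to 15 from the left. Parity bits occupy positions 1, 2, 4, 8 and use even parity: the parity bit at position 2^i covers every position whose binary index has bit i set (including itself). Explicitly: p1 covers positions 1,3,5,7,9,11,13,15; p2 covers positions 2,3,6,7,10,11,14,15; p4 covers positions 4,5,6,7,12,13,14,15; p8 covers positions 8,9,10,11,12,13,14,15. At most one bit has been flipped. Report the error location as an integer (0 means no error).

13

s1: b1⊕b3⊕b5⊕b7⊕b9⊕b11⊕b13⊕b15 = 0⊕1⊕0⊕1⊕1⊕1⊕0⊕1 = 1
s2: b2⊕b3⊕b6⊕b7⊕b10⊕b11⊕b14⊕b15 = 1⊕1⊕1⊕1⊕1⊕1⊕1⊕1 = 0
s4: b4⊕b5⊕b6⊕b7⊕b12⊕b13⊕b14⊕b15 = 0⊕0⊕1⊕1⊕1⊕0⊕1⊕1 = 1
s8: b8⊕b9⊕b10⊕b11⊕b12⊕b13⊕b14⊕b15 = 1⊕1⊕1⊕1⊕1⊕0⊕1⊕1 = 1
Syndrome (s8...s1) = 1101 → position 13.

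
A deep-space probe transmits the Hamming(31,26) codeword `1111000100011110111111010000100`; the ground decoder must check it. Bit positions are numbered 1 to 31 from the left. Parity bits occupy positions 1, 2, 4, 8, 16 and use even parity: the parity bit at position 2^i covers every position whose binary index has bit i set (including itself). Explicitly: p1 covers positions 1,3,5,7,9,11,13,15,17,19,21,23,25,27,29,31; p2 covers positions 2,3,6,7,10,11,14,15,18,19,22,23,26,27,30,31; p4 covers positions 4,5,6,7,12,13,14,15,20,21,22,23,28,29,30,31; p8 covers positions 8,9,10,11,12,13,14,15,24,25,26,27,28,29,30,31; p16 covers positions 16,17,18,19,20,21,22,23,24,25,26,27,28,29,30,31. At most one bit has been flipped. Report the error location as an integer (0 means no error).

s1: b1⊕b3⊕b5⊕b7⊕b9⊕b11⊕b13⊕b15⊕b17⊕b19⊕b21⊕b23⊕b25⊕b27⊕b29⊕b31 = 1⊕1⊕0⊕0⊕0⊕0⊕1⊕1⊕1⊕1⊕1⊕0⊕0⊕0⊕1⊕0 = 0
s2: b2⊕b3⊕b6⊕b7⊕b10⊕b11⊕b14⊕b15⊕b18⊕b19⊕b22⊕b23⊕b26⊕b27⊕b30⊕b31 = 1⊕1⊕0⊕0⊕0⊕0⊕1⊕1⊕1⊕1⊕1⊕0⊕0⊕0⊕0⊕0 = 1
s4: b4⊕b5⊕b6⊕b7⊕b12⊕b13⊕b14⊕b15⊕b20⊕b21⊕b22⊕b23⊕b28⊕b29⊕b30⊕b31 = 1⊕0⊕0⊕0⊕1⊕1⊕1⊕1⊕1⊕1⊕1⊕0⊕0⊕1⊕0⊕0 = 1
s8: b8⊕b9⊕b10⊕b11⊕b12⊕b13⊕b14⊕b15⊕b24⊕b25⊕b26⊕b27⊕b28⊕b29⊕b30⊕b31 = 1⊕0⊕0⊕0⊕1⊕1⊕1⊕1⊕1⊕0⊕0⊕0⊕0⊕1⊕0⊕0 = 1
s16: b16⊕b17⊕b18⊕b19⊕b20⊕b21⊕b22⊕b23⊕b24⊕b25⊕b26⊕b27⊕b28⊕b29⊕b30⊕b31 = 0⊕1⊕1⊕1⊕1⊕1⊕1⊕0⊕1⊕0⊕0⊕0⊕0⊕1⊕0⊕0 = 0
Syndrome (s16...s1) = 01110 → position 14.

14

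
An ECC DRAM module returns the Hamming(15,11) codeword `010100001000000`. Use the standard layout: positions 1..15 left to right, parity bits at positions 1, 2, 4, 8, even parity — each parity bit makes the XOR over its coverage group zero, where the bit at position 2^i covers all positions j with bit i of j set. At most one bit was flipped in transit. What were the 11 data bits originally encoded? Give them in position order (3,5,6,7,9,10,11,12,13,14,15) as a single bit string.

s1: b1⊕b3⊕b5⊕b7⊕b9⊕b11⊕b13⊕b15 = 0⊕0⊕0⊕0⊕1⊕0⊕0⊕0 = 1
s2: b2⊕b3⊕b6⊕b7⊕b10⊕b11⊕b14⊕b15 = 1⊕0⊕0⊕0⊕0⊕0⊕0⊕0 = 1
s4: b4⊕b5⊕b6⊕b7⊕b12⊕b13⊕b14⊕b15 = 1⊕0⊕0⊕0⊕0⊕0⊕0⊕0 = 1
s8: b8⊕b9⊕b10⊕b11⊕b12⊕b13⊕b14⊕b15 = 0⊕1⊕0⊕0⊕0⊕0⊕0⊕0 = 1
Syndrome (s8...s1) = 1111 → position 15.
Flip bit 15: corrected codeword = 010100001000001
Data bits at positions 3,5,6,7,9,10,11,12,13,14,15: 00001000001

00001000001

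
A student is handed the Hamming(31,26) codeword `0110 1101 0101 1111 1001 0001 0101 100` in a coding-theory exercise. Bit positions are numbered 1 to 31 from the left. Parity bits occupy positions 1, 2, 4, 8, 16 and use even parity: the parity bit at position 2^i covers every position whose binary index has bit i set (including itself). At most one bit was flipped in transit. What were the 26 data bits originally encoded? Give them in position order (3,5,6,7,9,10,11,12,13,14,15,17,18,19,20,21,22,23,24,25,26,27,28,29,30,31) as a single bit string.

s1: b1⊕b3⊕b5⊕b7⊕b9⊕b11⊕b13⊕b15⊕b17⊕b19⊕b21⊕b23⊕b25⊕b27⊕b29⊕b31 = 0⊕1⊕1⊕0⊕0⊕0⊕1⊕1⊕1⊕0⊕0⊕0⊕0⊕0⊕1⊕0 = 0
s2: b2⊕b3⊕b6⊕b7⊕b10⊕b11⊕b14⊕b15⊕b18⊕b19⊕b22⊕b23⊕b26⊕b27⊕b30⊕b31 = 1⊕1⊕1⊕0⊕1⊕0⊕1⊕1⊕0⊕0⊕0⊕0⊕1⊕0⊕0⊕0 = 1
s4: b4⊕b5⊕b6⊕b7⊕b12⊕b13⊕b14⊕b15⊕b20⊕b21⊕b22⊕b23⊕b28⊕b29⊕b30⊕b31 = 0⊕1⊕1⊕0⊕1⊕1⊕1⊕1⊕1⊕0⊕0⊕0⊕1⊕1⊕0⊕0 = 1
s8: b8⊕b9⊕b10⊕b11⊕b12⊕b13⊕b14⊕b15⊕b24⊕b25⊕b26⊕b27⊕b28⊕b29⊕b30⊕b31 = 1⊕0⊕1⊕0⊕1⊕1⊕1⊕1⊕1⊕0⊕1⊕0⊕1⊕1⊕0⊕0 = 0
s16: b16⊕b17⊕b18⊕b19⊕b20⊕b21⊕b22⊕b23⊕b24⊕b25⊕b26⊕b27⊕b28⊕b29⊕b30⊕b31 = 1⊕1⊕0⊕0⊕1⊕0⊕0⊕0⊕1⊕0⊕1⊕0⊕1⊕1⊕0⊕0 = 1
Syndrome (s16...s1) = 10110 → position 22.
Flip bit 22: corrected codeword = 0110110101011111100101010101100
Data bits at positions 3,5,6,7,9,10,11,12,13,14,15,17,18,19,20,21,22,23,24,25,26,27,28,29,30,31: 11100101111100101010101100

11100101111100101010101100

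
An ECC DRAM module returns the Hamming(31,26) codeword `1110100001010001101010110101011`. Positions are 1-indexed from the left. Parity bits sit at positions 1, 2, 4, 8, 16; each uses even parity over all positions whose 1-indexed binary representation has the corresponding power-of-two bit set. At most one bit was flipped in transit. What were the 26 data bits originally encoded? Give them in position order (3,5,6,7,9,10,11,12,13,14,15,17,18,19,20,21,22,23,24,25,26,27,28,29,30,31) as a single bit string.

s1: b1⊕b3⊕b5⊕b7⊕b9⊕b11⊕b13⊕b15⊕b17⊕b19⊕b21⊕b23⊕b25⊕b27⊕b29⊕b31 = 1⊕1⊕1⊕0⊕0⊕0⊕0⊕0⊕1⊕1⊕1⊕1⊕0⊕0⊕0⊕1 = 0
s2: b2⊕b3⊕b6⊕b7⊕b10⊕b11⊕b14⊕b15⊕b18⊕b19⊕b22⊕b23⊕b26⊕b27⊕b30⊕b31 = 1⊕1⊕0⊕0⊕1⊕0⊕0⊕0⊕0⊕1⊕0⊕1⊕1⊕0⊕1⊕1 = 0
s4: b4⊕b5⊕b6⊕b7⊕b12⊕b13⊕b14⊕b15⊕b20⊕b21⊕b22⊕b23⊕b28⊕b29⊕b30⊕b31 = 0⊕1⊕0⊕0⊕1⊕0⊕0⊕0⊕0⊕1⊕0⊕1⊕1⊕0⊕1⊕1 = 1
s8: b8⊕b9⊕b10⊕b11⊕b12⊕b13⊕b14⊕b15⊕b24⊕b25⊕b26⊕b27⊕b28⊕b29⊕b30⊕b31 = 0⊕0⊕1⊕0⊕1⊕0⊕0⊕0⊕1⊕0⊕1⊕0⊕1⊕0⊕1⊕1 = 1
s16: b16⊕b17⊕b18⊕b19⊕b20⊕b21⊕b22⊕b23⊕b24⊕b25⊕b26⊕b27⊕b28⊕b29⊕b30⊕b31 = 1⊕1⊕0⊕1⊕0⊕1⊕0⊕1⊕1⊕0⊕1⊕0⊕1⊕0⊕1⊕1 = 0
Syndrome (s16...s1) = 01100 → position 12.
Flip bit 12: corrected codeword = 1110100001000001101010110101011
Data bits at positions 3,5,6,7,9,10,11,12,13,14,15,17,18,19,20,21,22,23,24,25,26,27,28,29,30,31: 11000100000101010110101011

11000100000101010110101011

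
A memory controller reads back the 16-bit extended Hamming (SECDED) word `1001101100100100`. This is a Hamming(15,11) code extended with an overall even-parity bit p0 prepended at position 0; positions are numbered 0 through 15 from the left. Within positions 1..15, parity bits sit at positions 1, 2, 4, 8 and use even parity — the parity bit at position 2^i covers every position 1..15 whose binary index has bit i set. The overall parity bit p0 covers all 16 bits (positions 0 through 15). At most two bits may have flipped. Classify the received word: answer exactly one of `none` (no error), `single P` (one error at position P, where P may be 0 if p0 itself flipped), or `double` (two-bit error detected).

single 1

s1: b1⊕b3⊕b5⊕b7⊕b9⊕b11⊕b13⊕b15 = 0⊕1⊕0⊕1⊕0⊕0⊕1⊕0 = 1
s2: b2⊕b3⊕b6⊕b7⊕b10⊕b11⊕b14⊕b15 = 0⊕1⊕1⊕1⊕1⊕0⊕0⊕0 = 0
s4: b4⊕b5⊕b6⊕b7⊕b12⊕b13⊕b14⊕b15 = 1⊕0⊕1⊕1⊕0⊕1⊕0⊕0 = 0
s8: b8⊕b9⊕b10⊕b11⊕b12⊕b13⊕b14⊕b15 = 0⊕0⊕1⊕0⊕0⊕1⊕0⊕0 = 0
Syndrome (s8...s1) = 0001 → position 1.
Overall parity (XOR of all 16 bits, including p0): 1⊕0⊕0⊕1⊕1⊕0⊕1⊕1⊕0⊕0⊕1⊕0⊕0⊕1⊕0⊕0 = 1
Overall=1, syndrome position=1 → single-bit error at position 1.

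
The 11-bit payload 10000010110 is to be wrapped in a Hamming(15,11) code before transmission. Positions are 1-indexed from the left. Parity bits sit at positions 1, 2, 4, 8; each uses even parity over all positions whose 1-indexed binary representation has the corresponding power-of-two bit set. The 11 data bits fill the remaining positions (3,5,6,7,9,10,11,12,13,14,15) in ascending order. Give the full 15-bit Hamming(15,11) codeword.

Place data bits at non-power-of-two positions: b3=1, b5=0, b6=0, b7=0, b9=0, b10=0, b11=1, b12=0, b13=1, b14=1, b15=0.
p1 = XOR of data positions {3,5,7,9,11,13,15} = 1⊕0⊕0⊕0⊕1⊕1⊕0 = 1
p2 = XOR of data positions {3,6,7,10,11,14,15} = 1⊕0⊕0⊕0⊕1⊕1⊕0 = 1
p4 = XOR of data positions {5,6,7,12,13,14,15} = 0⊕0⊕0⊕0⊕1⊕1⊕0 = 0
p8 = XOR of data positions {9,10,11,12,13,14,15} = 0⊕0⊕1⊕0⊕1⊕1⊕0 = 1
Codeword b1..b15 = 111000010010110

111000010010110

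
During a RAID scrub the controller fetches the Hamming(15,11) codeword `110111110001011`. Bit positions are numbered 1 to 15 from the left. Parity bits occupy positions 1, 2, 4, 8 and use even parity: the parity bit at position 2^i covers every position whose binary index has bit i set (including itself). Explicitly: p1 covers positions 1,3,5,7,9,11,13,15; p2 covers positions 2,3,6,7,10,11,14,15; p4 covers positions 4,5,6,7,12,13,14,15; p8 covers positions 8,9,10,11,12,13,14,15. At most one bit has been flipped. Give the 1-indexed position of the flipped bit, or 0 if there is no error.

s1: b1⊕b3⊕b5⊕b7⊕b9⊕b11⊕b13⊕b15 = 1⊕0⊕1⊕1⊕0⊕0⊕0⊕1 = 0
s2: b2⊕b3⊕b6⊕b7⊕b10⊕b11⊕b14⊕b15 = 1⊕0⊕1⊕1⊕0⊕0⊕1⊕1 = 1
s4: b4⊕b5⊕b6⊕b7⊕b12⊕b13⊕b14⊕b15 = 1⊕1⊕1⊕1⊕1⊕0⊕1⊕1 = 1
s8: b8⊕b9⊕b10⊕b11⊕b12⊕b13⊕b14⊕b15 = 1⊕0⊕0⊕0⊕1⊕0⊕1⊕1 = 0
Syndrome (s8...s1) = 0110 → position 6.

6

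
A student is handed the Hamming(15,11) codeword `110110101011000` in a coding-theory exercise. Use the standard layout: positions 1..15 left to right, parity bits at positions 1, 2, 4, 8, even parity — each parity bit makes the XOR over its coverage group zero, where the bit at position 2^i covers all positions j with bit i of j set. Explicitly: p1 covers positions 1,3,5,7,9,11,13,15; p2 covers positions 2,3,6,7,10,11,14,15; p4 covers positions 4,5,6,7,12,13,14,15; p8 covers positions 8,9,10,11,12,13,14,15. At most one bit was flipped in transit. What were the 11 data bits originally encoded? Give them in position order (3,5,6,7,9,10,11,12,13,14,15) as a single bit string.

s1: b1⊕b3⊕b5⊕b7⊕b9⊕b11⊕b13⊕b15 = 1⊕0⊕1⊕1⊕1⊕1⊕0⊕0 = 1
s2: b2⊕b3⊕b6⊕b7⊕b10⊕b11⊕b14⊕b15 = 1⊕0⊕0⊕1⊕0⊕1⊕0⊕0 = 1
s4: b4⊕b5⊕b6⊕b7⊕b12⊕b13⊕b14⊕b15 = 1⊕1⊕0⊕1⊕1⊕0⊕0⊕0 = 0
s8: b8⊕b9⊕b10⊕b11⊕b12⊕b13⊕b14⊕b15 = 0⊕1⊕0⊕1⊕1⊕0⊕0⊕0 = 1
Syndrome (s8...s1) = 1011 → position 11.
Flip bit 11: corrected codeword = 110110101001000
Data bits at positions 3,5,6,7,9,10,11,12,13,14,15: 01011001000

01011001000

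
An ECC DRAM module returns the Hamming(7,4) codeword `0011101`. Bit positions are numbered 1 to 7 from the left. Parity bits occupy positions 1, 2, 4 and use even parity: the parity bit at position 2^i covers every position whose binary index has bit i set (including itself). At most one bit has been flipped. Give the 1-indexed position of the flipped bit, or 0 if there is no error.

s1: b1⊕b3⊕b5⊕b7 = 0⊕1⊕1⊕1 = 1
s2: b2⊕b3⊕b6⊕b7 = 0⊕1⊕0⊕1 = 0
s4: b4⊕b5⊕b6⊕b7 = 1⊕1⊕0⊕1 = 1
Syndrome (s4...s1) = 101 → position 5.

5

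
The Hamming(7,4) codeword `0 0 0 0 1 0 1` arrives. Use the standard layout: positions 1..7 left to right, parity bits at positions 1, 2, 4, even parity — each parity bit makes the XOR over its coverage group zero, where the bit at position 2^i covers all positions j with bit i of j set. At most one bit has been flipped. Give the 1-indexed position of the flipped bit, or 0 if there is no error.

s1: b1⊕b3⊕b5⊕b7 = 0⊕0⊕1⊕1 = 0
s2: b2⊕b3⊕b6⊕b7 = 0⊕0⊕0⊕1 = 1
s4: b4⊕b5⊕b6⊕b7 = 0⊕1⊕0⊕1 = 0
Syndrome (s4...s1) = 010 → position 2.

2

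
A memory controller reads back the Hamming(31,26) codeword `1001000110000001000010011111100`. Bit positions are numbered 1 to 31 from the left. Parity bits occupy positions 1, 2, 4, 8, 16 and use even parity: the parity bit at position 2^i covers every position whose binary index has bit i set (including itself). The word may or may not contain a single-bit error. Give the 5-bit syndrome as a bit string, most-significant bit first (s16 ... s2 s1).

00000

s1: b1⊕b3⊕b5⊕b7⊕b9⊕b11⊕b13⊕b15⊕b17⊕b19⊕b21⊕b23⊕b25⊕b27⊕b29⊕b31 = 1⊕0⊕0⊕0⊕1⊕0⊕0⊕0⊕0⊕0⊕1⊕0⊕1⊕1⊕1⊕0 = 0
s2: b2⊕b3⊕b6⊕b7⊕b10⊕b11⊕b14⊕b15⊕b18⊕b19⊕b22⊕b23⊕b26⊕b27⊕b30⊕b31 = 0⊕0⊕0⊕0⊕0⊕0⊕0⊕0⊕0⊕0⊕0⊕0⊕1⊕1⊕0⊕0 = 0
s4: b4⊕b5⊕b6⊕b7⊕b12⊕b13⊕b14⊕b15⊕b20⊕b21⊕b22⊕b23⊕b28⊕b29⊕b30⊕b31 = 1⊕0⊕0⊕0⊕0⊕0⊕0⊕0⊕0⊕1⊕0⊕0⊕1⊕1⊕0⊕0 = 0
s8: b8⊕b9⊕b10⊕b11⊕b12⊕b13⊕b14⊕b15⊕b24⊕b25⊕b26⊕b27⊕b28⊕b29⊕b30⊕b31 = 1⊕1⊕0⊕0⊕0⊕0⊕0⊕0⊕1⊕1⊕1⊕1⊕1⊕1⊕0⊕0 = 0
s16: b16⊕b17⊕b18⊕b19⊕b20⊕b21⊕b22⊕b23⊕b24⊕b25⊕b26⊕b27⊕b28⊕b29⊕b30⊕b31 = 1⊕0⊕0⊕0⊕0⊕1⊕0⊕0⊕1⊕1⊕1⊕1⊕1⊕1⊕0⊕0 = 0
Syndrome (s16...s1) = 00000 → position 0 (no error).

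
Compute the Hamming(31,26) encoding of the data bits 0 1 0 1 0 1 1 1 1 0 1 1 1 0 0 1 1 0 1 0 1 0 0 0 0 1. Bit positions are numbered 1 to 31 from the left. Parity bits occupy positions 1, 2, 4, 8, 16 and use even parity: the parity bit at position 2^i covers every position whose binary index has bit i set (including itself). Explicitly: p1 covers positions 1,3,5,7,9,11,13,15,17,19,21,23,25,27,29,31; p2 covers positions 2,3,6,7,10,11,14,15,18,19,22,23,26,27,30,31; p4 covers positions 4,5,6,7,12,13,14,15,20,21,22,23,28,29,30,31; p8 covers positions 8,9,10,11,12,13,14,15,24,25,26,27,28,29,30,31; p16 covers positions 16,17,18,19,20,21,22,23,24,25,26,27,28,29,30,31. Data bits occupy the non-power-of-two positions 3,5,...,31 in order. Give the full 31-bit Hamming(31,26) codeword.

0000101001111011110011010100001

Place data bits at non-power-of-two positions: b3=0, b5=1, b6=0, b7=1, b9=0, b10=1, b11=1, b12=1, b13=1, b14=0, b15=1, b17=1, b18=1, b19=0, b20=0, b21=1, b22=1, b23=0, b24=1, b25=0, b26=1, b27=0, b28=0, b29=0, b30=0, b31=1.
p1 = XOR of data positions {3,5,7,9,11,13,15,17,19,21,23,25,27,29,31} = 0⊕1⊕1⊕0⊕1⊕1⊕1⊕1⊕0⊕1⊕0⊕0⊕0⊕0⊕1 = 0
p2 = XOR of data positions {3,6,7,10,11,14,15,18,19,22,23,26,27,30,31} = 0⊕0⊕1⊕1⊕1⊕0⊕1⊕1⊕0⊕1⊕0⊕1⊕0⊕0⊕1 = 0
p4 = XOR of data positions {5,6,7,12,13,14,15,20,21,22,23,28,29,30,31} = 1⊕0⊕1⊕1⊕1⊕0⊕1⊕0⊕1⊕1⊕0⊕0⊕0⊕0⊕1 = 0
p8 = XOR of data positions {9,10,11,12,13,14,15,24,25,26,27,28,29,30,31} = 0⊕1⊕1⊕1⊕1⊕0⊕1⊕1⊕0⊕1⊕0⊕0⊕0⊕0⊕1 = 0
p16 = XOR of data positions {17,18,19,20,21,22,23,24,25,26,27,28,29,30,31} = 1⊕1⊕0⊕0⊕1⊕1⊕0⊕1⊕0⊕1⊕0⊕0⊕0⊕0⊕1 = 1
Codeword b1..b31 = 0000101001111011110011010100001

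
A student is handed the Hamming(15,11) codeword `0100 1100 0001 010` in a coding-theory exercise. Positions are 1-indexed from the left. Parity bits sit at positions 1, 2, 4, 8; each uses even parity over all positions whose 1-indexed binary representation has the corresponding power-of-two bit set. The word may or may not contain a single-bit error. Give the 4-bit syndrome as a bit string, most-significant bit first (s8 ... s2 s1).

s1: b1⊕b3⊕b5⊕b7⊕b9⊕b11⊕b13⊕b15 = 0⊕0⊕1⊕0⊕0⊕0⊕0⊕0 = 1
s2: b2⊕b3⊕b6⊕b7⊕b10⊕b11⊕b14⊕b15 = 1⊕0⊕1⊕0⊕0⊕0⊕1⊕0 = 1
s4: b4⊕b5⊕b6⊕b7⊕b12⊕b13⊕b14⊕b15 = 0⊕1⊕1⊕0⊕1⊕0⊕1⊕0 = 0
s8: b8⊕b9⊕b10⊕b11⊕b12⊕b13⊕b14⊕b15 = 0⊕0⊕0⊕0⊕1⊕0⊕1⊕0 = 0
Syndrome (s8...s1) = 0011 → position 3.

0011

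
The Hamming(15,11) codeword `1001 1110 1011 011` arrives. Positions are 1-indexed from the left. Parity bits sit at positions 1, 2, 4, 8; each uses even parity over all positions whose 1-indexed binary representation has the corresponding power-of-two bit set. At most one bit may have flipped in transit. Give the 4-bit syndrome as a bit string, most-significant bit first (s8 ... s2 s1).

1110

s1: b1⊕b3⊕b5⊕b7⊕b9⊕b11⊕b13⊕b15 = 1⊕0⊕1⊕1⊕1⊕1⊕0⊕1 = 0
s2: b2⊕b3⊕b6⊕b7⊕b10⊕b11⊕b14⊕b15 = 0⊕0⊕1⊕1⊕0⊕1⊕1⊕1 = 1
s4: b4⊕b5⊕b6⊕b7⊕b12⊕b13⊕b14⊕b15 = 1⊕1⊕1⊕1⊕1⊕0⊕1⊕1 = 1
s8: b8⊕b9⊕b10⊕b11⊕b12⊕b13⊕b14⊕b15 = 0⊕1⊕0⊕1⊕1⊕0⊕1⊕1 = 1
Syndrome (s8...s1) = 1110 → position 14.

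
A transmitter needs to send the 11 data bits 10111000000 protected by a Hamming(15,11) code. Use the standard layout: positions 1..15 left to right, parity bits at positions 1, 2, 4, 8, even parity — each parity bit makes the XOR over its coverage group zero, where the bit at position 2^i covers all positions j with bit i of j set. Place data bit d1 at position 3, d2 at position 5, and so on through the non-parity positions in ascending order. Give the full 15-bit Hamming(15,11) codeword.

111001111000000

Place data bits at non-power-of-two positions: b3=1, b5=0, b6=1, b7=1, b9=1, b10=0, b11=0, b12=0, b13=0, b14=0, b15=0.
p1 = XOR of data positions {3,5,7,9,11,13,15} = 1⊕0⊕1⊕1⊕0⊕0⊕0 = 1
p2 = XOR of data positions {3,6,7,10,11,14,15} = 1⊕1⊕1⊕0⊕0⊕0⊕0 = 1
p4 = XOR of data positions {5,6,7,12,13,14,15} = 0⊕1⊕1⊕0⊕0⊕0⊕0 = 0
p8 = XOR of data positions {9,10,11,12,13,14,15} = 1⊕0⊕0⊕0⊕0⊕0⊕0 = 1
Codeword b1..b15 = 111001111000000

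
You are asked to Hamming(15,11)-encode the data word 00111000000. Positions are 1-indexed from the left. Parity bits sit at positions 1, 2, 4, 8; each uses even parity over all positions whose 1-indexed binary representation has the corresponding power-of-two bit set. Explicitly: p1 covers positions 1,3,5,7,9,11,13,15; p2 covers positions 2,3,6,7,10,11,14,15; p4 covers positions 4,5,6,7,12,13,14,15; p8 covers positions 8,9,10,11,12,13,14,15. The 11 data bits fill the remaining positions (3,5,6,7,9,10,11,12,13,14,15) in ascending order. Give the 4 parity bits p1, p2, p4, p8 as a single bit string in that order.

Place data bits at non-power-of-two positions: b3=0, b5=0, b6=1, b7=1, b9=1, b10=0, b11=0, b12=0, b13=0, b14=0, b15=0.
p1 = XOR of data positions {3,5,7,9,11,13,15} = 0⊕0⊕1⊕1⊕0⊕0⊕0 = 0
p2 = XOR of data positions {3,6,7,10,11,14,15} = 0⊕1⊕1⊕0⊕0⊕0⊕0 = 0
p4 = XOR of data positions {5,6,7,12,13,14,15} = 0⊕1⊕1⊕0⊕0⊕0⊕0 = 0
p8 = XOR of data positions {9,10,11,12,13,14,15} = 1⊕0⊕0⊕0⊕0⊕0⊕0 = 1
Parity bits p1,p2,p4,p8 = 0001

0001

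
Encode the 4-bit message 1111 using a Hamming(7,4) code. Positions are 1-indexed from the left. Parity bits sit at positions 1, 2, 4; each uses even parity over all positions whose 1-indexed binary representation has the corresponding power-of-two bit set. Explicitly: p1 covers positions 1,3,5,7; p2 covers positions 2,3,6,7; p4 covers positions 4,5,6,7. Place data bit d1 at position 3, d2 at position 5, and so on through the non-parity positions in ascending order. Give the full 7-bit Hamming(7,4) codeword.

1111111

Place data bits at non-power-of-two positions: b3=1, b5=1, b6=1, b7=1.
p1 = XOR of data positions {3,5,7} = 1⊕1⊕1 = 1
p2 = XOR of data positions {3,6,7} = 1⊕1⊕1 = 1
p4 = XOR of data positions {5,6,7} = 1⊕1⊕1 = 1
Codeword b1..b7 = 1111111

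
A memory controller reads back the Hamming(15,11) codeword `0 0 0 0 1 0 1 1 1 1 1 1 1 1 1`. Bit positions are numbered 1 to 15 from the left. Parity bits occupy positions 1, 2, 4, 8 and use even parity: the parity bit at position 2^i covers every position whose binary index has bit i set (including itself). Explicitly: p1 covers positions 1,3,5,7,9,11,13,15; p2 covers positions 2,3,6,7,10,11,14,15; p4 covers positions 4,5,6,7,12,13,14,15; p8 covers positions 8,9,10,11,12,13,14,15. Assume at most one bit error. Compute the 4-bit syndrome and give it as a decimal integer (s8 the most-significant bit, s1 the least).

2

s1: b1⊕b3⊕b5⊕b7⊕b9⊕b11⊕b13⊕b15 = 0⊕0⊕1⊕1⊕1⊕1⊕1⊕1 = 0
s2: b2⊕b3⊕b6⊕b7⊕b10⊕b11⊕b14⊕b15 = 0⊕0⊕0⊕1⊕1⊕1⊕1⊕1 = 1
s4: b4⊕b5⊕b6⊕b7⊕b12⊕b13⊕b14⊕b15 = 0⊕1⊕0⊕1⊕1⊕1⊕1⊕1 = 0
s8: b8⊕b9⊕b10⊕b11⊕b12⊕b13⊕b14⊕b15 = 1⊕1⊕1⊕1⊕1⊕1⊕1⊕1 = 0
Syndrome (s8...s1) = 0010 → position 2.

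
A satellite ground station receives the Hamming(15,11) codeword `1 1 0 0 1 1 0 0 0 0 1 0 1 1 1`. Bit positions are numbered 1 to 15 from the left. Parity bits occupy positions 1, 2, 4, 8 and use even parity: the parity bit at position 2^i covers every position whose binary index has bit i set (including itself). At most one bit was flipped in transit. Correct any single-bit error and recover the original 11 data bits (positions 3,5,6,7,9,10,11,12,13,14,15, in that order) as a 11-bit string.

s1: b1⊕b3⊕b5⊕b7⊕b9⊕b11⊕b13⊕b15 = 1⊕0⊕1⊕0⊕0⊕1⊕1⊕1 = 1
s2: b2⊕b3⊕b6⊕b7⊕b10⊕b11⊕b14⊕b15 = 1⊕0⊕1⊕0⊕0⊕1⊕1⊕1 = 1
s4: b4⊕b5⊕b6⊕b7⊕b12⊕b13⊕b14⊕b15 = 0⊕1⊕1⊕0⊕0⊕1⊕1⊕1 = 1
s8: b8⊕b9⊕b10⊕b11⊕b12⊕b13⊕b14⊕b15 = 0⊕0⊕0⊕1⊕0⊕1⊕1⊕1 = 0
Syndrome (s8...s1) = 0111 → position 7.
Flip bit 7: corrected codeword = 110011100010111
Data bits at positions 3,5,6,7,9,10,11,12,13,14,15: 01110010111

01110010111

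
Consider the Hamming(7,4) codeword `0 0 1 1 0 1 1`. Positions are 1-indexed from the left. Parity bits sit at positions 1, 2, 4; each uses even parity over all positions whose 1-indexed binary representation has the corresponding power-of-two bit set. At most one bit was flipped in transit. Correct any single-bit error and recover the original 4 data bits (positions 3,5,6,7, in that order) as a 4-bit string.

1001

s1: b1⊕b3⊕b5⊕b7 = 0⊕1⊕0⊕1 = 0
s2: b2⊕b3⊕b6⊕b7 = 0⊕1⊕1⊕1 = 1
s4: b4⊕b5⊕b6⊕b7 = 1⊕0⊕1⊕1 = 1
Syndrome (s4...s1) = 110 → position 6.
Flip bit 6: corrected codeword = 0011001
Data bits at positions 3,5,6,7: 1001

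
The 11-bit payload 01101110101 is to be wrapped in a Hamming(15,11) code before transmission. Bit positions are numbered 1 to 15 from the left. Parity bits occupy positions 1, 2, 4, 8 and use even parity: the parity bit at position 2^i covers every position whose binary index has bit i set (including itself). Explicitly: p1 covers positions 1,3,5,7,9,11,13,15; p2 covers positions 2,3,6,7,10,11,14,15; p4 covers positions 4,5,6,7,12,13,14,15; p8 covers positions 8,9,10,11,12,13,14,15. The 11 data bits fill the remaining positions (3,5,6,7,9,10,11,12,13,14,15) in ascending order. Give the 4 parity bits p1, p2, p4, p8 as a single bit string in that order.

Place data bits at non-power-of-two positions: b3=0, b5=1, b6=1, b7=0, b9=1, b10=1, b11=1, b12=0, b13=1, b14=0, b15=1.
p1 = XOR of data positions {3,5,7,9,11,13,15} = 0⊕1⊕0⊕1⊕1⊕1⊕1 = 1
p2 = XOR of data positions {3,6,7,10,11,14,15} = 0⊕1⊕0⊕1⊕1⊕0⊕1 = 0
p4 = XOR of data positions {5,6,7,12,13,14,15} = 1⊕1⊕0⊕0⊕1⊕0⊕1 = 0
p8 = XOR of data positions {9,10,11,12,13,14,15} = 1⊕1⊕1⊕0⊕1⊕0⊕1 = 1
Parity bits p1,p2,p4,p8 = 1001

1001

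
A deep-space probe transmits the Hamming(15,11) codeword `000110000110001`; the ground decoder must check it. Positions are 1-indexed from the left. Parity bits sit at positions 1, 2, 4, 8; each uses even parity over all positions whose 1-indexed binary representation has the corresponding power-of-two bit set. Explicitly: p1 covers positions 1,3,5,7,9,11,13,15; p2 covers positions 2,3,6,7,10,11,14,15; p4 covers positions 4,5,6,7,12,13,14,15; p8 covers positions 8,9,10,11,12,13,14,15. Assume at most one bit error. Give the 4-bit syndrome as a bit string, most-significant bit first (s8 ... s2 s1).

1111

s1: b1⊕b3⊕b5⊕b7⊕b9⊕b11⊕b13⊕b15 = 0⊕0⊕1⊕0⊕0⊕1⊕0⊕1 = 1
s2: b2⊕b3⊕b6⊕b7⊕b10⊕b11⊕b14⊕b15 = 0⊕0⊕0⊕0⊕1⊕1⊕0⊕1 = 1
s4: b4⊕b5⊕b6⊕b7⊕b12⊕b13⊕b14⊕b15 = 1⊕1⊕0⊕0⊕0⊕0⊕0⊕1 = 1
s8: b8⊕b9⊕b10⊕b11⊕b12⊕b13⊕b14⊕b15 = 0⊕0⊕1⊕1⊕0⊕0⊕0⊕1 = 1
Syndrome (s8...s1) = 1111 → position 15.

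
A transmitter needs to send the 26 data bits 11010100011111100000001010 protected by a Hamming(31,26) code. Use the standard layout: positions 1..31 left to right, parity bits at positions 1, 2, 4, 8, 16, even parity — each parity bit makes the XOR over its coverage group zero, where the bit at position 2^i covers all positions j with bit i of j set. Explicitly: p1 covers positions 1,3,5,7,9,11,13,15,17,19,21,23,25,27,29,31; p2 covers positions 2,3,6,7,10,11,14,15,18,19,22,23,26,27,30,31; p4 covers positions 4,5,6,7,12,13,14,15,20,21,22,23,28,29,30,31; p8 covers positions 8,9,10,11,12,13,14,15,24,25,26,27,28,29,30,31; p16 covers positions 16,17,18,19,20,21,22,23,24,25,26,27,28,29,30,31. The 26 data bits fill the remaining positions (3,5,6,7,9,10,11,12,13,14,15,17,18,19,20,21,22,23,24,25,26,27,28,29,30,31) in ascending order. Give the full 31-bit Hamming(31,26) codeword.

0011101101000110111100000001010

Place data bits at non-power-of-two positions: b3=1, b5=1, b6=0, b7=1, b9=0, b10=1, b11=0, b12=0, b13=0, b14=1, b15=1, b17=1, b18=1, b19=1, b20=1, b21=0, b22=0, b23=0, b24=0, b25=0, b26=0, b27=0, b28=1, b29=0, b30=1, b31=0.
p1 = XOR of data positions {3,5,7,9,11,13,15,17,19,21,23,25,27,29,31} = 1⊕1⊕1⊕0⊕0⊕0⊕1⊕1⊕1⊕0⊕0⊕0⊕0⊕0⊕0 = 0
p2 = XOR of data positions {3,6,7,10,11,14,15,18,19,22,23,26,27,30,31} = 1⊕0⊕1⊕1⊕0⊕1⊕1⊕1⊕1⊕0⊕0⊕0⊕0⊕1⊕0 = 0
p4 = XOR of data positions {5,6,7,12,13,14,15,20,21,22,23,28,29,30,31} = 1⊕0⊕1⊕0⊕0⊕1⊕1⊕1⊕0⊕0⊕0⊕1⊕0⊕1⊕0 = 1
p8 = XOR of data positions {9,10,11,12,13,14,15,24,25,26,27,28,29,30,31} = 0⊕1⊕0⊕0⊕0⊕1⊕1⊕0⊕0⊕0⊕0⊕1⊕0⊕1⊕0 = 1
p16 = XOR of data positions {17,18,19,20,21,22,23,24,25,26,27,28,29,30,31} = 1⊕1⊕1⊕1⊕0⊕0⊕0⊕0⊕0⊕0⊕0⊕1⊕0⊕1⊕0 = 0
Codeword b1..b31 = 0011101101000110111100000001010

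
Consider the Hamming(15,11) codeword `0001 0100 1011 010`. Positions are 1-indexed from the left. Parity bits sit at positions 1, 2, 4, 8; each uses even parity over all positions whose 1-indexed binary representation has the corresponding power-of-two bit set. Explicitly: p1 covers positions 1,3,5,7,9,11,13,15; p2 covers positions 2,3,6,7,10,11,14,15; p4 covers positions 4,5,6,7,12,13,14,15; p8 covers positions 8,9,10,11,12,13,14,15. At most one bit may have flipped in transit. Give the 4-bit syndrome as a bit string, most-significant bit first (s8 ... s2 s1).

s1: b1⊕b3⊕b5⊕b7⊕b9⊕b11⊕b13⊕b15 = 0⊕0⊕0⊕0⊕1⊕1⊕0⊕0 = 0
s2: b2⊕b3⊕b6⊕b7⊕b10⊕b11⊕b14⊕b15 = 0⊕0⊕1⊕0⊕0⊕1⊕1⊕0 = 1
s4: b4⊕b5⊕b6⊕b7⊕b12⊕b13⊕b14⊕b15 = 1⊕0⊕1⊕0⊕1⊕0⊕1⊕0 = 0
s8: b8⊕b9⊕b10⊕b11⊕b12⊕b13⊕b14⊕b15 = 0⊕1⊕0⊕1⊕1⊕0⊕1⊕0 = 0
Syndrome (s8...s1) = 0010 → position 2.

0010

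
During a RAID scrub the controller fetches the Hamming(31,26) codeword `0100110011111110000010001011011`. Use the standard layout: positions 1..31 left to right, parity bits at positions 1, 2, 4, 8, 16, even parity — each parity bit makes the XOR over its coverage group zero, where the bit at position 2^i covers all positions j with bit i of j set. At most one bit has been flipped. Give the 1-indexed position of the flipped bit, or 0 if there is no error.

3

s1: b1⊕b3⊕b5⊕b7⊕b9⊕b11⊕b13⊕b15⊕b17⊕b19⊕b21⊕b23⊕b25⊕b27⊕b29⊕b31 = 0⊕0⊕1⊕0⊕1⊕1⊕1⊕1⊕0⊕0⊕1⊕0⊕1⊕1⊕0⊕1 = 1
s2: b2⊕b3⊕b6⊕b7⊕b10⊕b11⊕b14⊕b15⊕b18⊕b19⊕b22⊕b23⊕b26⊕b27⊕b30⊕b31 = 1⊕0⊕1⊕0⊕1⊕1⊕1⊕1⊕0⊕0⊕0⊕0⊕0⊕1⊕1⊕1 = 1
s4: b4⊕b5⊕b6⊕b7⊕b12⊕b13⊕b14⊕b15⊕b20⊕b21⊕b22⊕b23⊕b28⊕b29⊕b30⊕b31 = 0⊕1⊕1⊕0⊕1⊕1⊕1⊕1⊕0⊕1⊕0⊕0⊕1⊕0⊕1⊕1 = 0
s8: b8⊕b9⊕b10⊕b11⊕b12⊕b13⊕b14⊕b15⊕b24⊕b25⊕b26⊕b27⊕b28⊕b29⊕b30⊕b31 = 0⊕1⊕1⊕1⊕1⊕1⊕1⊕1⊕0⊕1⊕0⊕1⊕1⊕0⊕1⊕1 = 0
s16: b16⊕b17⊕b18⊕b19⊕b20⊕b21⊕b22⊕b23⊕b24⊕b25⊕b26⊕b27⊕b28⊕b29⊕b30⊕b31 = 0⊕0⊕0⊕0⊕0⊕1⊕0⊕0⊕0⊕1⊕0⊕1⊕1⊕0⊕1⊕1 = 0
Syndrome (s16...s1) = 00011 → position 3.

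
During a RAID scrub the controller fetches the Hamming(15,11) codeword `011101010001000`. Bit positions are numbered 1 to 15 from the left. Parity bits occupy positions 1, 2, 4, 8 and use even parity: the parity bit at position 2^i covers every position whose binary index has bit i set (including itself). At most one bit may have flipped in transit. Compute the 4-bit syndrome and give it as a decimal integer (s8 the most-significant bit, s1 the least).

7

s1: b1⊕b3⊕b5⊕b7⊕b9⊕b11⊕b13⊕b15 = 0⊕1⊕0⊕0⊕0⊕0⊕0⊕0 = 1
s2: b2⊕b3⊕b6⊕b7⊕b10⊕b11⊕b14⊕b15 = 1⊕1⊕1⊕0⊕0⊕0⊕0⊕0 = 1
s4: b4⊕b5⊕b6⊕b7⊕b12⊕b13⊕b14⊕b15 = 1⊕0⊕1⊕0⊕1⊕0⊕0⊕0 = 1
s8: b8⊕b9⊕b10⊕b11⊕b12⊕b13⊕b14⊕b15 = 1⊕0⊕0⊕0⊕1⊕0⊕0⊕0 = 0
Syndrome (s8...s1) = 0111 → position 7.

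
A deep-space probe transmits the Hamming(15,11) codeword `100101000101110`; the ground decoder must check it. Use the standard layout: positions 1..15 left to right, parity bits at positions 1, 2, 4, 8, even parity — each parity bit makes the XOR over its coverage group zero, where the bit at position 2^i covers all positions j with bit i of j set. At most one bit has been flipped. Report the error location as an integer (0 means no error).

6

s1: b1⊕b3⊕b5⊕b7⊕b9⊕b11⊕b13⊕b15 = 1⊕0⊕0⊕0⊕0⊕0⊕1⊕0 = 0
s2: b2⊕b3⊕b6⊕b7⊕b10⊕b11⊕b14⊕b15 = 0⊕0⊕1⊕0⊕1⊕0⊕1⊕0 = 1
s4: b4⊕b5⊕b6⊕b7⊕b12⊕b13⊕b14⊕b15 = 1⊕0⊕1⊕0⊕1⊕1⊕1⊕0 = 1
s8: b8⊕b9⊕b10⊕b11⊕b12⊕b13⊕b14⊕b15 = 0⊕0⊕1⊕0⊕1⊕1⊕1⊕0 = 0
Syndrome (s8...s1) = 0110 → position 6.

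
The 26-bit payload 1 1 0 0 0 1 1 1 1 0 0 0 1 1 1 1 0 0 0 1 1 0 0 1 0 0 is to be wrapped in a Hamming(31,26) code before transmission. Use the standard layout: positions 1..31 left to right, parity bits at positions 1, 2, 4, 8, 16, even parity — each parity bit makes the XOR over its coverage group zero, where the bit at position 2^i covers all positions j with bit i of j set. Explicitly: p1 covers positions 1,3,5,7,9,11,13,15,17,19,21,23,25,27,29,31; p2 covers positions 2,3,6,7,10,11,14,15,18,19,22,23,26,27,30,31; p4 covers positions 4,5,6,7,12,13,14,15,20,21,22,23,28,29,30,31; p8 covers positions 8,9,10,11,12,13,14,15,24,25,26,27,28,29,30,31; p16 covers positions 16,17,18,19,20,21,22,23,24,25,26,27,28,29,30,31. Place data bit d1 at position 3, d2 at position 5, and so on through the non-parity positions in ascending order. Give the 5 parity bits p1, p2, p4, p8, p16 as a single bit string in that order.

00011

Place data bits at non-power-of-two positions: b3=1, b5=1, b6=0, b7=0, b9=0, b10=1, b11=1, b12=1, b13=1, b14=0, b15=0, b17=0, b18=1, b19=1, b20=1, b21=1, b22=0, b23=0, b24=0, b25=1, b26=1, b27=0, b28=0, b29=1, b30=0, b31=0.
p1 = XOR of data positions {3,5,7,9,11,13,15,17,19,21,23,25,27,29,31} = 1⊕1⊕0⊕0⊕1⊕1⊕0⊕0⊕1⊕1⊕0⊕1⊕0⊕1⊕0 = 0
p2 = XOR of data positions {3,6,7,10,11,14,15,18,19,22,23,26,27,30,31} = 1⊕0⊕0⊕1⊕1⊕0⊕0⊕1⊕1⊕0⊕0⊕1⊕0⊕0⊕0 = 0
p4 = XOR of data positions {5,6,7,12,13,14,15,20,21,22,23,28,29,30,31} = 1⊕0⊕0⊕1⊕1⊕0⊕0⊕1⊕1⊕0⊕0⊕0⊕1⊕0⊕0 = 0
p8 = XOR of data positions {9,10,11,12,13,14,15,24,25,26,27,28,29,30,31} = 0⊕1⊕1⊕1⊕1⊕0⊕0⊕0⊕1⊕1⊕0⊕0⊕1⊕0⊕0 = 1
p16 = XOR of data positions {17,18,19,20,21,22,23,24,25,26,27,28,29,30,31} = 0⊕1⊕1⊕1⊕1⊕0⊕0⊕0⊕1⊕1⊕0⊕0⊕1⊕0⊕0 = 1
Parity bits p1,p2,p4,p8,p16 = 00011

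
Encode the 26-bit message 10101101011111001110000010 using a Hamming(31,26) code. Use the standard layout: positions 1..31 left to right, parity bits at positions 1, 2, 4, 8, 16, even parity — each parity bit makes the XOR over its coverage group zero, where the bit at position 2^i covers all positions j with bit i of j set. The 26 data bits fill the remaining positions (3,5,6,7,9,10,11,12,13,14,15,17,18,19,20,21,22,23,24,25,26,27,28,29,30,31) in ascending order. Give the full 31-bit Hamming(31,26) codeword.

0011010111010111111001110000010

Place data bits at non-power-of-two positions: b3=1, b5=0, b6=1, b7=0, b9=1, b10=1, b11=0, b12=1, b13=0, b14=1, b15=1, b17=1, b18=1, b19=1, b20=0, b21=0, b22=1, b23=1, b24=1, b25=0, b26=0, b27=0, b28=0, b29=0, b30=1, b31=0.
p1 = XOR of data positions {3,5,7,9,11,13,15,17,19,21,23,25,27,29,31} = 1⊕0⊕0⊕1⊕0⊕0⊕1⊕1⊕1⊕0⊕1⊕0⊕0⊕0⊕0 = 0
p2 = XOR of data positions {3,6,7,10,11,14,15,18,19,22,23,26,27,30,31} = 1⊕1⊕0⊕1⊕0⊕1⊕1⊕1⊕1⊕1⊕1⊕0⊕0⊕1⊕0 = 0
p4 = XOR of data positions {5,6,7,12,13,14,15,20,21,22,23,28,29,30,31} = 0⊕1⊕0⊕1⊕0⊕1⊕1⊕0⊕0⊕1⊕1⊕0⊕0⊕1⊕0 = 1
p8 = XOR of data positions {9,10,11,12,13,14,15,24,25,26,27,28,29,30,31} = 1⊕1⊕0⊕1⊕0⊕1⊕1⊕1⊕0⊕0⊕0⊕0⊕0⊕1⊕0 = 1
p16 = XOR of data positions {17,18,19,20,21,22,23,24,25,26,27,28,29,30,31} = 1⊕1⊕1⊕0⊕0⊕1⊕1⊕1⊕0⊕0⊕0⊕0⊕0⊕1⊕0 = 1
Codeword b1..b31 = 0011010111010111111001110000010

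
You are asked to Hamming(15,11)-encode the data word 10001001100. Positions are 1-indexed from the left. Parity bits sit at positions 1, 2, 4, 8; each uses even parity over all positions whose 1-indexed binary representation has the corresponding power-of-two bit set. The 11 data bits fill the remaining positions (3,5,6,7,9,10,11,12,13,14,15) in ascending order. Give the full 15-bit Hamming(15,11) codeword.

111000011001100

Place data bits at non-power-of-two positions: b3=1, b5=0, b6=0, b7=0, b9=1, b10=0, b11=0, b12=1, b13=1, b14=0, b15=0.
p1 = XOR of data positions {3,5,7,9,11,13,15} = 1⊕0⊕0⊕1⊕0⊕1⊕0 = 1
p2 = XOR of data positions {3,6,7,10,11,14,15} = 1⊕0⊕0⊕0⊕0⊕0⊕0 = 1
p4 = XOR of data positions {5,6,7,12,13,14,15} = 0⊕0⊕0⊕1⊕1⊕0⊕0 = 0
p8 = XOR of data positions {9,10,11,12,13,14,15} = 1⊕0⊕0⊕1⊕1⊕0⊕0 = 1
Codeword b1..b15 = 111000011001100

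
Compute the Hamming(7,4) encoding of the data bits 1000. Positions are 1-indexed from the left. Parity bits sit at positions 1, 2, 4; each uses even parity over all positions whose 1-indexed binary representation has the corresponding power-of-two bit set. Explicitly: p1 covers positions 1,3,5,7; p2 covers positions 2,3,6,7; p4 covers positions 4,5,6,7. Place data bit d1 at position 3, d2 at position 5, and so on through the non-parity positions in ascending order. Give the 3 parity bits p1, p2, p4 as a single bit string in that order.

110

Place data bits at non-power-of-two positions: b3=1, b5=0, b6=0, b7=0.
p1 = XOR of data positions {3,5,7} = 1⊕0⊕0 = 1
p2 = XOR of data positions {3,6,7} = 1⊕0⊕0 = 1
p4 = XOR of data positions {5,6,7} = 0⊕0⊕0 = 0
Parity bits p1,p2,p4 = 110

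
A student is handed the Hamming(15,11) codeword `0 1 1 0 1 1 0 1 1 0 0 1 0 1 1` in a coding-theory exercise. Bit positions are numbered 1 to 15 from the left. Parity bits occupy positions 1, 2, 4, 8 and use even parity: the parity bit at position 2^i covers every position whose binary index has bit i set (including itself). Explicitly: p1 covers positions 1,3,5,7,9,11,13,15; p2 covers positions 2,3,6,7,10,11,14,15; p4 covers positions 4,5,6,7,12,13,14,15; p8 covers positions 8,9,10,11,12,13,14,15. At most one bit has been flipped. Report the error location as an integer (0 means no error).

s1: b1⊕b3⊕b5⊕b7⊕b9⊕b11⊕b13⊕b15 = 0⊕1⊕1⊕0⊕1⊕0⊕0⊕1 = 0
s2: b2⊕b3⊕b6⊕b7⊕b10⊕b11⊕b14⊕b15 = 1⊕1⊕1⊕0⊕0⊕0⊕1⊕1 = 1
s4: b4⊕b5⊕b6⊕b7⊕b12⊕b13⊕b14⊕b15 = 0⊕1⊕1⊕0⊕1⊕0⊕1⊕1 = 1
s8: b8⊕b9⊕b10⊕b11⊕b12⊕b13⊕b14⊕b15 = 1⊕1⊕0⊕0⊕1⊕0⊕1⊕1 = 1
Syndrome (s8...s1) = 1110 → position 14.

14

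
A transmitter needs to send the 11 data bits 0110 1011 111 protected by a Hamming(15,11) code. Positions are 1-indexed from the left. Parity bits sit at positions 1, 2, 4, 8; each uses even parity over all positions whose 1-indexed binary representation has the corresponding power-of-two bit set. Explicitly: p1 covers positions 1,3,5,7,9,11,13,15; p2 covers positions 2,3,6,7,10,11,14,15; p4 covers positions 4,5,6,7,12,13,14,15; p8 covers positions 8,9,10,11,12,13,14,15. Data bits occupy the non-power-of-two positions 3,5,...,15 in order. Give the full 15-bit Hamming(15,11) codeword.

Place data bits at non-power-of-two positions: b3=0, b5=1, b6=1, b7=0, b9=1, b10=0, b11=1, b12=1, b13=1, b14=1, b15=1.
p1 = XOR of data positions {3,5,7,9,11,13,15} = 0⊕1⊕0⊕1⊕1⊕1⊕1 = 1
p2 = XOR of data positions {3,6,7,10,11,14,15} = 0⊕1⊕0⊕0⊕1⊕1⊕1 = 0
p4 = XOR of data positions {5,6,7,12,13,14,15} = 1⊕1⊕0⊕1⊕1⊕1⊕1 = 0
p8 = XOR of data positions {9,10,11,12,13,14,15} = 1⊕0⊕1⊕1⊕1⊕1⊕1 = 0
Codeword b1..b15 = 100011001011111

100011001011111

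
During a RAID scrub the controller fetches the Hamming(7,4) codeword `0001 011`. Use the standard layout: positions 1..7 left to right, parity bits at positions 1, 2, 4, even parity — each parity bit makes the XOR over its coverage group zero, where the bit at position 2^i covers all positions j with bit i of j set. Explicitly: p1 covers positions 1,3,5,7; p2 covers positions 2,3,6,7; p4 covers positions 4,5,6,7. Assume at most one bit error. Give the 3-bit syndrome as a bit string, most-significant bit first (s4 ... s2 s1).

101

s1: b1⊕b3⊕b5⊕b7 = 0⊕0⊕0⊕1 = 1
s2: b2⊕b3⊕b6⊕b7 = 0⊕0⊕1⊕1 = 0
s4: b4⊕b5⊕b6⊕b7 = 1⊕0⊕1⊕1 = 1
Syndrome (s4...s1) = 101 → position 5.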